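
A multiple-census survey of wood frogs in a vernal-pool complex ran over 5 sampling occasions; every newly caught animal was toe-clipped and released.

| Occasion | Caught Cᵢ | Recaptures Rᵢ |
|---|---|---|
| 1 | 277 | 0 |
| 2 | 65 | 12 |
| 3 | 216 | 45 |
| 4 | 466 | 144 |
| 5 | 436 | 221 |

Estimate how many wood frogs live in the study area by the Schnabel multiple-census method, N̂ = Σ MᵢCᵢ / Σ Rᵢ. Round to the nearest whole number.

Marked at large before each occasion: Mᵢ = Σⱼ<ᵢ (Cⱼ − Rⱼ) → M1=0, M2=277, M3=330, M4=501, M5=823
Σ MᵢCᵢ = 0·277 + 277·65 + 330·216 + 501·466 + 823·436 = 0 + 18005 + 71280 + 233466 + 358828 = 681579
Σ Rᵢ = 0 + 12 + 45 + 144 + 221 = 422
N̂ = 681579 / 422 ≈ 1615.1 → 1615

N ≈ 1615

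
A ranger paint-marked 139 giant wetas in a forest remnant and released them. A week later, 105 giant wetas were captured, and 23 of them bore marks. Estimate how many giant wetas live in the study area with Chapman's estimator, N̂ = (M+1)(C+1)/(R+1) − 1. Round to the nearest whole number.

N ≈ 617

N̂ = (139+1)(105+1)/(23+1) − 1 = 140·106/24 − 1
= 14840/24 − 1 ≈ 618.3 − 1 ≈ 617.3 → 617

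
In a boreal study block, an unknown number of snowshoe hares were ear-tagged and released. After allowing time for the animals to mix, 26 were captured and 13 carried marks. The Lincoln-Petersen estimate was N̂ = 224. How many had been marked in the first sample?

M = 112

From N = M·C/R: M = N·R / C = 224·13 / 26 = 2912 / 26 = 112.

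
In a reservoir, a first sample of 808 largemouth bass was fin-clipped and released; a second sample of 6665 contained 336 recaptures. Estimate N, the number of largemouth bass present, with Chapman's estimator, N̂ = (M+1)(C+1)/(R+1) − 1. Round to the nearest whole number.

N ≈ 16,001

N̂ = (808+1)(6665+1)/(336+1) − 1 = 809·6666/337 − 1
= 5392794/337 − 1 ≈ 16002.4 − 1 ≈ 16001.4 → 16001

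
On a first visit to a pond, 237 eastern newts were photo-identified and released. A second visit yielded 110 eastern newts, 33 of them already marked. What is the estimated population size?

N = (237 × 110) / 33 = 26070 / 33 = 790

N = 790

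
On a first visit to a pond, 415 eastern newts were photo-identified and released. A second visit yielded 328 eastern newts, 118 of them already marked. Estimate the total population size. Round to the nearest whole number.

Lincoln-Petersen assumes M/N = R/C, so N = M·C / R.
N = (415 × 328) / 118 = 136120 / 118 ≈ 1153.6 → 1154

N ≈ 1154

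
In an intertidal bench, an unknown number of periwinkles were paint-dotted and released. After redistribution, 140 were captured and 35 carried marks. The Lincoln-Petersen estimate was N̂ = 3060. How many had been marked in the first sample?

M = 765

From N = M·C/R: M = N·R / C = 3060·35 / 140 = 107100 / 140 = 765.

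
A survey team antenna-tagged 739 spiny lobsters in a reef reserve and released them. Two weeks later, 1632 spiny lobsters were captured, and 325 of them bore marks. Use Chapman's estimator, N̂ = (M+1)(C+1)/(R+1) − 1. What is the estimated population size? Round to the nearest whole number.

N ≈ 3706

N̂ = (739+1)(1632+1)/(325+1) − 1 = 740·1633/326 − 1
= 1208420/326 − 1 ≈ 3706.8 − 1 ≈ 3705.8 → 3706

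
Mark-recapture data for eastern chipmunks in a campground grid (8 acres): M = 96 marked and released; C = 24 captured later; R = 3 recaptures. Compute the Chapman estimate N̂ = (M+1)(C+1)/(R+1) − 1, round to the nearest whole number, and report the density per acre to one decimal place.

density ≈ 75.6 eastern chipmunks per acre

N̂ = 97·25/4 − 1 = 2425/4 − 1 ≈ 605.2 → 605
Density = N̂ / area = 605 / 8 ≈ 75.62 → 75.6 per acre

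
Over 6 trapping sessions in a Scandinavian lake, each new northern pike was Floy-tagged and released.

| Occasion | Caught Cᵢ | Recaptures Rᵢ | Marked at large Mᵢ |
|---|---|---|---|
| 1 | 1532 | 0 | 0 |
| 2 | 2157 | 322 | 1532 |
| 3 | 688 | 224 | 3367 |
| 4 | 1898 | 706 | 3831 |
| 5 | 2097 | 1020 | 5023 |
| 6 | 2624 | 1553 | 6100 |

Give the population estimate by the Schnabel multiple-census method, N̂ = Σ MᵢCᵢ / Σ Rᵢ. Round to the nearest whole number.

Σ MᵢCᵢ = 0·1532 + 1532·2157 + 3367·688 + 3831·1898 + 5023·2097 + 6100·2624 = 0 + 3304524 + 2316496 + 7271238 + 10533231 + 16006400 = 39431889
Σ Rᵢ = 0 + 322 + 224 + 706 + 1020 + 1553 = 3825
N̂ = 39431889 / 3825 ≈ 10309.0 → 10309

N ≈ 10,309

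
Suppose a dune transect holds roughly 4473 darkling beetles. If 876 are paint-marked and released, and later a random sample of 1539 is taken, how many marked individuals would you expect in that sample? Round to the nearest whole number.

expected recaptures ≈ 301

Expected recaptures E[R] = M·C / N.
E[R] = 876 × 1539 / 4473 = 1348164 / 4473 ≈ 301.4 → 301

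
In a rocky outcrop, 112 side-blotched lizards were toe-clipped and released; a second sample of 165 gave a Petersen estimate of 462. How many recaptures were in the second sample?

R = 40

From N = M·C/R: R = M·C / N = 112·165 / 462 = 18480 / 462 = 40.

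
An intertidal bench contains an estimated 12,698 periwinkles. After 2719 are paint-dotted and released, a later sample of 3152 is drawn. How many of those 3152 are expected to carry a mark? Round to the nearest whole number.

Expected recaptures E[R] = M·C / N.
E[R] = 2719 × 3152 / 12698 = 8570288 / 12698 ≈ 674.9 → 675

expected recaptures ≈ 675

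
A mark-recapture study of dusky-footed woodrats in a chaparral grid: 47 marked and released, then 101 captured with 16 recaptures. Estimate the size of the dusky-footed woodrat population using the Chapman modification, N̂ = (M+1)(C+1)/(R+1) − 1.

N̂ = (47+1)(101+1)/(16+1) − 1 = 48·102/17 − 1
= 4896/17 − 1 = 288 − 1 = 287

N = 287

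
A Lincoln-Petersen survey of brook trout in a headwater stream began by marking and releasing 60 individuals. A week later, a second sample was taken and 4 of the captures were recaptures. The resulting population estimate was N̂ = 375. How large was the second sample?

From N = M·C/R: C = N·R / M = 375·4 / 60 = 1500 / 60 = 25.

C = 25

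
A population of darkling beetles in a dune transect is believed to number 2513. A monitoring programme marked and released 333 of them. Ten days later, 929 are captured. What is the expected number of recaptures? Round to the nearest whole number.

Expected recaptures E[R] = M·C / N.
E[R] = 333 × 929 / 2513 = 309357 / 2513 ≈ 123.1 → 123

expected recaptures ≈ 123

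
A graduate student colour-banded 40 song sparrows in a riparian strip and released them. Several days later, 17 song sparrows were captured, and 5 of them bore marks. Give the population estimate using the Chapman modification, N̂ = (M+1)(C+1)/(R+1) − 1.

N = 122

N̂ = (40+1)(17+1)/(5+1) − 1 = 41·18/6 − 1
= 738/6 − 1 = 123 − 1 = 122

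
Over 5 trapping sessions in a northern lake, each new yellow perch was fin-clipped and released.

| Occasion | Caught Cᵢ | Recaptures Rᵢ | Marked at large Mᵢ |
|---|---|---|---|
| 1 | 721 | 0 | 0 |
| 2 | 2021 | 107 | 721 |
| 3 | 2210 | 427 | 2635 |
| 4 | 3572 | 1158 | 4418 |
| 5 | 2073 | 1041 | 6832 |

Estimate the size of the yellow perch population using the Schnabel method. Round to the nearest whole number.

N ≈ 13,620

Σ MᵢCᵢ = 0·721 + 721·2021 + 2635·2210 + 4418·3572 + 6832·2073 = 0 + 1457141 + 5823350 + 15781096 + 14162736 = 37224323
Σ Rᵢ = 0 + 107 + 427 + 1158 + 1041 = 2733
N̂ = 37224323 / 2733 ≈ 13620.3 → 13620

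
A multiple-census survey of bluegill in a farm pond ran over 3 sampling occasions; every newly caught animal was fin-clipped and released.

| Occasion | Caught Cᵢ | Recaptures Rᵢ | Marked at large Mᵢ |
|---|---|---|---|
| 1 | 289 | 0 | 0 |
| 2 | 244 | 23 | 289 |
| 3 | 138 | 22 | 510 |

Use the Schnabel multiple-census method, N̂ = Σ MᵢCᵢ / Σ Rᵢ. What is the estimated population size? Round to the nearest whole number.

Σ MᵢCᵢ = 0·289 + 289·244 + 510·138 = 0 + 70516 + 70380 = 140896
Σ Rᵢ = 0 + 23 + 22 = 45
N̂ = 140896 / 45 ≈ 3131.0 → 3131

N ≈ 3131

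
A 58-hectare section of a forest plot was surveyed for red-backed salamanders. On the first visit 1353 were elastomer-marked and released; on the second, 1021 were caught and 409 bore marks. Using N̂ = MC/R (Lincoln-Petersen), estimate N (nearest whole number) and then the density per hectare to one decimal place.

N̂ = 1353·1021/409 = 1381413/409 ≈ 3377.5 → 3378
Density = N̂ / area = 3378 / 58 ≈ 58.24 → 58.2 per hectare

density ≈ 58.2 red-backed salamanders per hectare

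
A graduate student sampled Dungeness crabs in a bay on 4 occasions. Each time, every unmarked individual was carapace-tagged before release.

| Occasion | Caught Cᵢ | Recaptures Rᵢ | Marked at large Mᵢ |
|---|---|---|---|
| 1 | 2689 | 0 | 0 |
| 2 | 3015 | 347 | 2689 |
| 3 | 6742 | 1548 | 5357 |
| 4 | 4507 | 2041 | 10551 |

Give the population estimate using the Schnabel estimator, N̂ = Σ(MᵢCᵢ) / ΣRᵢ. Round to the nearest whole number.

N ≈ 23,317

Σ MᵢCᵢ = 0·2689 + 2689·3015 + 5357·6742 + 10551·4507 = 0 + 8107335 + 36116894 + 47553357 = 91777586
Σ Rᵢ = 0 + 347 + 1548 + 2041 = 3936
N̂ = 91777586 / 3936 ≈ 23317.48 → 23317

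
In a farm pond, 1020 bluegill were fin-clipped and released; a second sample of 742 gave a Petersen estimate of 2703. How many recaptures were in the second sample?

From N = M·C/R: R = M·C / N = 1020·742 / 2703 = 756840 / 2703 = 280.

R = 280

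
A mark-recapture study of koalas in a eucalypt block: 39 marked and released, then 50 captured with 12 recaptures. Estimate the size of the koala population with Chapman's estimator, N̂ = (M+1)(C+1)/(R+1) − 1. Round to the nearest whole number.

N ≈ 156

N̂ = (39+1)(50+1)/(12+1) − 1 = 40·51/13 − 1
= 2040/13 − 1 ≈ 156.9 − 1 ≈ 155.9 → 156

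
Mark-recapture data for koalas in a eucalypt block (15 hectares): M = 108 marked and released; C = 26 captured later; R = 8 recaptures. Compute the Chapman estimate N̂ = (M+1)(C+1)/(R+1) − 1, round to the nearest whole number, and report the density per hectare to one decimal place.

N̂ = 109·27/9 − 1 = 2943/9 − 1 = 326
Density = N̂ / area = 326 / 15 ≈ 21.73 → 21.7 per hectare

density ≈ 21.7 koalas per hectare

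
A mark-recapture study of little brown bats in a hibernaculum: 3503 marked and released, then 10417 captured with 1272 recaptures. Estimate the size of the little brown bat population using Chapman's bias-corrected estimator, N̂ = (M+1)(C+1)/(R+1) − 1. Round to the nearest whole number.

N̂ = (3503+1)(10417+1)/(1272+1) − 1 = 3504·10418/1273 − 1
= 36504672/1273 − 1 ≈ 28676.1 − 1 ≈ 28675.1 → 28675

N ≈ 28,675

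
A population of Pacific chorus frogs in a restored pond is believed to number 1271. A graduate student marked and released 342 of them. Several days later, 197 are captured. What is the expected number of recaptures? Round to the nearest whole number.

expected recaptures ≈ 53

Expected recaptures E[R] = M·C / N.
E[R] = 342 × 197 / 1271 = 67374 / 1271 ≈ 53.0 → 53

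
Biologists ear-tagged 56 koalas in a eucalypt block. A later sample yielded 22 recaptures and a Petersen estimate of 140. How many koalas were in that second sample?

C = 55

From N = M·C/R: C = N·R / M = 140·22 / 56 = 3080 / 56 = 55.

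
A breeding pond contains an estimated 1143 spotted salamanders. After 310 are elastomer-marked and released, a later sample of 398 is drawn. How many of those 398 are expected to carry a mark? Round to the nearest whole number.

Expected recaptures E[R] = M·C / N.
E[R] = 310 × 398 / 1143 = 123380 / 1143 ≈ 107.9 → 108

expected recaptures ≈ 108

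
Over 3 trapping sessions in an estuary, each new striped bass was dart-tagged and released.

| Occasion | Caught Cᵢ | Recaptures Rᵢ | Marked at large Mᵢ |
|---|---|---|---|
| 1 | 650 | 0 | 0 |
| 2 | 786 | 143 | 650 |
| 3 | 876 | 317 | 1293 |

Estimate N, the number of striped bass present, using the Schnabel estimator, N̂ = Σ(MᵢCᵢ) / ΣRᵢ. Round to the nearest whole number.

Σ MᵢCᵢ = 0·650 + 650·786 + 1293·876 = 0 + 510900 + 1132668 = 1643568
Σ Rᵢ = 0 + 143 + 317 = 460
N̂ = 1643568 / 460 ≈ 3573.0 → 3573

N ≈ 3573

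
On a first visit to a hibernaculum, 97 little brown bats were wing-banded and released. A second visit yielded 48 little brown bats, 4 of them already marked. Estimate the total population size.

N = 1164

The marked fraction in the recapture sample should equal the marked fraction in the population: 4/48 = 97/N.
N = (97 × 48) / 4 = 4656 / 4 = 1164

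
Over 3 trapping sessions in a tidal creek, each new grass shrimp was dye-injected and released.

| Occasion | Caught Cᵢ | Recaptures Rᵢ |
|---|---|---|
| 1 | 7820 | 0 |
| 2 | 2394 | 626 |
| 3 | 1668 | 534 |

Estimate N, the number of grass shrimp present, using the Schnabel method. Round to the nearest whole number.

N ≈ 29,926

Marked at large before each occasion: Mᵢ = Σⱼ<ᵢ (Cⱼ − Rⱼ) → M1=0, M2=7820, M3=9588
Σ MᵢCᵢ = 0·7820 + 7820·2394 + 9588·1668 = 0 + 18721080 + 15992784 = 34713864
Σ Rᵢ = 0 + 626 + 534 = 1160
N̂ = 34713864 / 1160 ≈ 29925.7 → 29926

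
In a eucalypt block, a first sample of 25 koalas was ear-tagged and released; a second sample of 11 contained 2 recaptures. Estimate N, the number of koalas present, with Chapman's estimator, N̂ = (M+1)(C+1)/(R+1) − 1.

N̂ = (25+1)(11+1)/(2+1) − 1 = 26·12/3 − 1
= 312/3 − 1 = 104 − 1 = 103

N = 103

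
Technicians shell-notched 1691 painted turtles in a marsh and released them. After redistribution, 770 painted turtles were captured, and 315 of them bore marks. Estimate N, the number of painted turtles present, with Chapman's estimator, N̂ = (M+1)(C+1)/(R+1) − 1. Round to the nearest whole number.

N̂ = (1691+1)(770+1)/(315+1) − 1 = 1692·771/316 − 1
= 1304532/316 − 1 ≈ 4128.3 − 1 ≈ 4127.3 → 4127

N ≈ 4127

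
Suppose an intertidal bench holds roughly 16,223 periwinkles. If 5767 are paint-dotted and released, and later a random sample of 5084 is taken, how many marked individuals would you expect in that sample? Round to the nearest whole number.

expected recaptures ≈ 1807

Expected recaptures E[R] = M·C / N.
E[R] = 5767 × 5084 / 16223 = 29319428 / 16223 ≈ 1807.3 → 1807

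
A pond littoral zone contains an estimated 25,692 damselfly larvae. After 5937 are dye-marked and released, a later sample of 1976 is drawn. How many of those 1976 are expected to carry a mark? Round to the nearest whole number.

Expected recaptures E[R] = M·C / N.
E[R] = 5937 × 1976 / 25692 = 11731512 / 25692 ≈ 456.6 → 457

expected recaptures ≈ 457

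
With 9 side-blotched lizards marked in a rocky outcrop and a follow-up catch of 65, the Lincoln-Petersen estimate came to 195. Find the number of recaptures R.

From N = M·C/R: R = M·C / N = 9·65 / 195 = 585 / 195 = 3.

R = 3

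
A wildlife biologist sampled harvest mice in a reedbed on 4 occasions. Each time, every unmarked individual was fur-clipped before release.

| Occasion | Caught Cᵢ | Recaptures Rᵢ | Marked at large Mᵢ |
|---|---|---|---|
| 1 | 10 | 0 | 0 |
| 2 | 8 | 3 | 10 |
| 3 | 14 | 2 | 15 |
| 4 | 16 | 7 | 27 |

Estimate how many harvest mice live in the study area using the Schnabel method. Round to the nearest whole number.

N ≈ 60

Σ MᵢCᵢ = 0·10 + 10·8 + 15·14 + 27·16 = 0 + 80 + 210 + 432 = 722
Σ Rᵢ = 0 + 3 + 2 + 7 = 12
N̂ = 722 / 12 ≈ 60.2 → 60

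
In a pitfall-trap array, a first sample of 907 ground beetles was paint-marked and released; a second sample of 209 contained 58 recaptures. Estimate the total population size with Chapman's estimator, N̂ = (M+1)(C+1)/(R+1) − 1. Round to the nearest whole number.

N̂ = (907+1)(209+1)/(58+1) − 1 = 908·210/59 − 1
= 190680/59 − 1 ≈ 3231.9 − 1 ≈ 3230.9 → 3231

N ≈ 3231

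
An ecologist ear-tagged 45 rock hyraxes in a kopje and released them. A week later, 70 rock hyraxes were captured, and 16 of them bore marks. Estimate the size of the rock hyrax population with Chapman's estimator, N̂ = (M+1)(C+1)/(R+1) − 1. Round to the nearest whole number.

N̂ = (45+1)(70+1)/(16+1) − 1 = 46·71/17 − 1
= 3266/17 − 1 ≈ 192.1 − 1 ≈ 191.1 → 191

N ≈ 191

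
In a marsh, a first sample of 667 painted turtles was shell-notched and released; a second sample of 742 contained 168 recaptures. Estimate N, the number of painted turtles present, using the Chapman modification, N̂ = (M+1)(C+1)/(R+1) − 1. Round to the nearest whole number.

N̂ = (667+1)(742+1)/(168+1) − 1 = 668·743/169 − 1
= 496324/169 − 1 ≈ 2936.8 − 1 ≈ 2935.8 → 2936

N ≈ 2936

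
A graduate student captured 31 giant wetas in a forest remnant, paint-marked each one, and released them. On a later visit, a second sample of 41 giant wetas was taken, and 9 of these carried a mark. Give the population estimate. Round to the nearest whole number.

N = (31 × 41) / 9 = 1271 / 9 ≈ 141.2 → 141

N ≈ 141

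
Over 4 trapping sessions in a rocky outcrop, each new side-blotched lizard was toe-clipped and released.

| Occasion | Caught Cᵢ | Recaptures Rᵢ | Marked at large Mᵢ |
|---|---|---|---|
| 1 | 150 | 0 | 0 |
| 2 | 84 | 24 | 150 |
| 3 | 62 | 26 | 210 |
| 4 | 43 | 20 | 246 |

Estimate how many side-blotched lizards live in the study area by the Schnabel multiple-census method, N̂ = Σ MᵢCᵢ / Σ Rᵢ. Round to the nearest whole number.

N ≈ 517

Σ MᵢCᵢ = 0·150 + 150·84 + 210·62 + 246·43 = 0 + 12600 + 13020 + 10578 = 36198
Σ Rᵢ = 0 + 24 + 26 + 20 = 70
N̂ = 36198 / 70 ≈ 517.1 → 517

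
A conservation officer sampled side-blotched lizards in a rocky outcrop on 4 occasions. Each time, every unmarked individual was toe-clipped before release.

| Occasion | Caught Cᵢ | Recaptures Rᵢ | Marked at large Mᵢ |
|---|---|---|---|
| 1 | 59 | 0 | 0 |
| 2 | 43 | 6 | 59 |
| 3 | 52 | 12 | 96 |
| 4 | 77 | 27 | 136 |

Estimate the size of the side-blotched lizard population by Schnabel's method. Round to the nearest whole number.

Σ MᵢCᵢ = 0·59 + 59·43 + 96·52 + 136·77 = 0 + 2537 + 4992 + 10472 = 18001
Σ Rᵢ = 0 + 6 + 12 + 27 = 45
N̂ = 18001 / 45 ≈ 400.0 → 400

N ≈ 400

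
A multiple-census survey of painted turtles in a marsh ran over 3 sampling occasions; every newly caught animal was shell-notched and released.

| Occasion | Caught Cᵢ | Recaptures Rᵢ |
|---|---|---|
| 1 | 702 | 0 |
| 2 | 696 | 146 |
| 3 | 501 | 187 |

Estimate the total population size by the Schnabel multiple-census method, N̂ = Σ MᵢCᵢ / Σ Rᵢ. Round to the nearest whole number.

N ≈ 3351

Marked at large before each occasion: Mᵢ = Σⱼ<ᵢ (Cⱼ − Rⱼ) → M1=0, M2=702, M3=1252
Σ MᵢCᵢ = 0·702 + 702·696 + 1252·501 = 0 + 488592 + 627252 = 1115844
Σ Rᵢ = 0 + 146 + 187 = 333
N̂ = 1115844 / 333 ≈ 3350.9 → 3351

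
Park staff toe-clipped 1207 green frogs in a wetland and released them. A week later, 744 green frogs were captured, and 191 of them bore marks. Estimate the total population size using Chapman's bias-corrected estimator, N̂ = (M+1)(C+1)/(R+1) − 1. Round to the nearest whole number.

N ≈ 4686

N̂ = (1207+1)(744+1)/(191+1) − 1 = 1208·745/192 − 1
= 899960/192 − 1 ≈ 4687.3 − 1 ≈ 4686.3 → 4686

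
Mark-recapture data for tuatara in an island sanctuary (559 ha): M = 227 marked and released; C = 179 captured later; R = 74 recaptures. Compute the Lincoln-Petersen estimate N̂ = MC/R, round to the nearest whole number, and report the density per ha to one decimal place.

N̂ = 227·179/74 = 40633/74 ≈ 549.1 → 549
Density = N̂ / area = 549 / 559 ≈ 0.98 → 1.0 per ha

density ≈ 1.0 tuatara per ha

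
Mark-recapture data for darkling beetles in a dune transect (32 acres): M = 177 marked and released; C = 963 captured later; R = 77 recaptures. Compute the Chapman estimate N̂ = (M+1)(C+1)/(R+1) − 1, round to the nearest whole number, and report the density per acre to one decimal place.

N̂ = 178·964/78 − 1 = 171592/78 − 1 ≈ 2198.9 → 2199
Density = N̂ / area = 2199 / 32 ≈ 68.72 → 68.7 per acre

density ≈ 68.7 darkling beetles per acre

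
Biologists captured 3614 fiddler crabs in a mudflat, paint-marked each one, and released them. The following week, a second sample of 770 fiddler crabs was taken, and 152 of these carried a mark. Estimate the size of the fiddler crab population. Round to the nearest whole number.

N ≈ 18,308

N = (3614 × 770) / 152 = 2782780 / 152 ≈ 18307.8 → 18308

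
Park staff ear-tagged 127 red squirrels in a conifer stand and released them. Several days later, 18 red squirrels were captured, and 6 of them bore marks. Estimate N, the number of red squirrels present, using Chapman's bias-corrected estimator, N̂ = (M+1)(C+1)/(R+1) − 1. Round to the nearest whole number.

N ≈ 346

N̂ = (127+1)(18+1)/(6+1) − 1 = 128·19/7 − 1
= 2432/7 − 1 ≈ 347.4 − 1 ≈ 346.4 → 346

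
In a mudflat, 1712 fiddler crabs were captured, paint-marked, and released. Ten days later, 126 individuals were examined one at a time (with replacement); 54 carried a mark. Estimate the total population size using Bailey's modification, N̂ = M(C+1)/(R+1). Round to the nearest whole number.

N̂ = 1712·(126+1)/(54+1) = 1712·127/55 = 217424/55 ≈ 3953.2 → 3953

N ≈ 3953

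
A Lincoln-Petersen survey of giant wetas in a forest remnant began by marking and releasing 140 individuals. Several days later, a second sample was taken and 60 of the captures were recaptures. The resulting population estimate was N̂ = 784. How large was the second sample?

From N = M·C/R: C = N·R / M = 784·60 / 140 = 47040 / 140 = 336.

C = 336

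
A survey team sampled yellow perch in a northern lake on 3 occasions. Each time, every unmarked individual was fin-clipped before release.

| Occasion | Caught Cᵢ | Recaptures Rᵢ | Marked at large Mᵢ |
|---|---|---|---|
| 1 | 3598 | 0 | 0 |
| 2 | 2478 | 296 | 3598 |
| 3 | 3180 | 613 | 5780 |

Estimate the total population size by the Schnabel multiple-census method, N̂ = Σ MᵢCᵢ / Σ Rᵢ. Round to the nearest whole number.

Σ MᵢCᵢ = 0·3598 + 3598·2478 + 5780·3180 = 0 + 8915844 + 18380400 = 27296244
Σ Rᵢ = 0 + 296 + 613 = 909
N̂ = 27296244 / 909 ≈ 30028.9 → 30029

N ≈ 30,029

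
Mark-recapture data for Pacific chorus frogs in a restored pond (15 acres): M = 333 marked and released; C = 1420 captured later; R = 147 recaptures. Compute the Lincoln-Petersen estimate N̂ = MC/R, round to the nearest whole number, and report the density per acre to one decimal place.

N̂ = 333·1420/147 = 472860/147 ≈ 3216.7 → 3217
Density = N̂ / area = 3217 / 15 ≈ 214.47 → 214.5 per acre

density ≈ 214.5 Pacific chorus frogs per acre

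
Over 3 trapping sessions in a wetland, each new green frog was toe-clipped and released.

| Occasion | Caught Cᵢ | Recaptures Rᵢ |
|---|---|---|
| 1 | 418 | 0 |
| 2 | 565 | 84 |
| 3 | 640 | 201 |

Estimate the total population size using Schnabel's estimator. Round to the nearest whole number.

N ≈ 2847

Marked at large before each occasion: Mᵢ = Σⱼ<ᵢ (Cⱼ − Rⱼ) → M1=0, M2=418, M3=899
Σ MᵢCᵢ = 0·418 + 418·565 + 899·640 = 0 + 236170 + 575360 = 811530
Σ Rᵢ = 0 + 84 + 201 = 285
N̂ = 811530 / 285 ≈ 2847.47 → 2847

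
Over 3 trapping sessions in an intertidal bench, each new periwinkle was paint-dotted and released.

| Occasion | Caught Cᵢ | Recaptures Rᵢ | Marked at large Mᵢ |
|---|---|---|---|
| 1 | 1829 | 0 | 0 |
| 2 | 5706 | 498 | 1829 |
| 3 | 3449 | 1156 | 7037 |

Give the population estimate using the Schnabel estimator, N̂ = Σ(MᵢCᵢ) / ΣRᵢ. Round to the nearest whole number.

N ≈ 20,984

Σ MᵢCᵢ = 0·1829 + 1829·5706 + 7037·3449 = 0 + 10436274 + 24270613 = 34706887
Σ Rᵢ = 0 + 498 + 1156 = 1654
N̂ = 34706887 / 1654 ≈ 20983.6 → 20984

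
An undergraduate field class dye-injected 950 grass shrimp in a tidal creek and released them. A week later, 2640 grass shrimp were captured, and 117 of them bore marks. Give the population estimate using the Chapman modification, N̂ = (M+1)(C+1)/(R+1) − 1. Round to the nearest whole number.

N ≈ 21,284

N̂ = (950+1)(2640+1)/(117+1) − 1 = 951·2641/118 − 1
= 2511591/118 − 1 ≈ 21284.7 − 1 ≈ 21283.7 → 21284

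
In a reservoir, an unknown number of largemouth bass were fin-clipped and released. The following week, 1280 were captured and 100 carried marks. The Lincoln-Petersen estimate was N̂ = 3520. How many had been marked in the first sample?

M = 275

From N = M·C/R: M = N·R / C = 3520·100 / 1280 = 352000 / 1280 = 275.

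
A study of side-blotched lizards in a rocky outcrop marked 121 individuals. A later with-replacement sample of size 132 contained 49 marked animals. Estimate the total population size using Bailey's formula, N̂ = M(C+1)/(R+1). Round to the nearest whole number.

N ≈ 322

N̂ = 121·(132+1)/(49+1) = 121·133/50 = 16093/50 ≈ 321.9 → 322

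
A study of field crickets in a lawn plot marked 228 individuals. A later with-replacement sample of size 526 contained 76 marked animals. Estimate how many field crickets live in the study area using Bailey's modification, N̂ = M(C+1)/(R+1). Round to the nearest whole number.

N ≈ 1560

N̂ = 228·(526+1)/(76+1) = 228·527/77 = 120156/77 ≈ 1560.47 → 1560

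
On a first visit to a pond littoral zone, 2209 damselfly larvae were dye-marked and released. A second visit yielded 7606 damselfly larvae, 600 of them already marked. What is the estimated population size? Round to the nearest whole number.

Lincoln-Petersen assumes M/N = R/C, so N = M·C / R.
N = (2209 × 7606) / 600 = 16801654 / 600 ≈ 28002.8 → 28003

N ≈ 28,003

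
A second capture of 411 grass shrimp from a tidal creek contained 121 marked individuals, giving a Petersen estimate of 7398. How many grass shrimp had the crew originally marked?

From N = M·C/R: M = N·R / C = 7398·121 / 411 = 895158 / 411 = 2178.

M = 2178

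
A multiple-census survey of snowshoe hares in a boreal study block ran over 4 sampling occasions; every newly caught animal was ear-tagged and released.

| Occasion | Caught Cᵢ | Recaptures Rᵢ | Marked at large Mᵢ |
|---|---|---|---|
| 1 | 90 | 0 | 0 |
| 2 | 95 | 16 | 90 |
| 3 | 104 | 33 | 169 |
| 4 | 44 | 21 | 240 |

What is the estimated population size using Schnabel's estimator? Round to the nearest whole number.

N ≈ 524

Σ MᵢCᵢ = 0·90 + 90·95 + 169·104 + 240·44 = 0 + 8550 + 17576 + 10560 = 36686
Σ Rᵢ = 0 + 16 + 33 + 21 = 70
N̂ = 36686 / 70 ≈ 524.1 → 524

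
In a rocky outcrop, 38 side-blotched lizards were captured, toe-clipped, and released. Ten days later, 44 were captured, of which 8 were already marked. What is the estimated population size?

N = 209

N = (38 × 44) / 8 = 1672 / 8 = 209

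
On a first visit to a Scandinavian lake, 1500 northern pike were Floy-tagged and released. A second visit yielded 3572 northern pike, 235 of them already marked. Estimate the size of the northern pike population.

N = 22,800

N = (1500 × 3572) / 235 = 5358000 / 235 = 22800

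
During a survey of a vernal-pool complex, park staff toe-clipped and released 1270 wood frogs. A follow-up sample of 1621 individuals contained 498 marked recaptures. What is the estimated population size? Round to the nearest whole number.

If marked individuals mix randomly, R/C ≈ M/N, giving N ≈ M·C/R.
N = (1270 × 1621) / 498 = 2058670 / 498 ≈ 4133.9 → 4134

N ≈ 4134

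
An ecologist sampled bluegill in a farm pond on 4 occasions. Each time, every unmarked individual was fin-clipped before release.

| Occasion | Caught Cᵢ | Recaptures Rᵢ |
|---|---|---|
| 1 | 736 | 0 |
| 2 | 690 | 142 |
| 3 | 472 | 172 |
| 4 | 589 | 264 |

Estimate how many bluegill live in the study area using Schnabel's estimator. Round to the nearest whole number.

N ≈ 3541

Marked at large before each occasion: Mᵢ = Σⱼ<ᵢ (Cⱼ − Rⱼ) → M1=0, M2=736, M3=1284, M4=1584
Σ MᵢCᵢ = 0·736 + 736·690 + 1284·472 + 1584·589 = 0 + 507840 + 606048 + 932976 = 2046864
Σ Rᵢ = 0 + 142 + 172 + 264 = 578
N̂ = 2046864 / 578 ≈ 3541.3 → 3541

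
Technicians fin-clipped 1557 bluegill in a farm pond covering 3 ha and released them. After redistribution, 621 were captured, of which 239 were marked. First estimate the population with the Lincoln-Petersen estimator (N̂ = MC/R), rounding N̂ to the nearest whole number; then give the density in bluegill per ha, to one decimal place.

density ≈ 1348.7 bluegill per ha

N̂ = 1557·621/239 = 966897/239 ≈ 4045.6 → 4046
Density = N̂ / area = 4046 / 3 ≈ 1348.67 → 1348.7 per ha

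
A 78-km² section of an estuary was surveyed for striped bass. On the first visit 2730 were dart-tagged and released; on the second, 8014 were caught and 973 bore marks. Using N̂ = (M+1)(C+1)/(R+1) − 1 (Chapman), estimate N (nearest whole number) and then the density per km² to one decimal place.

density ≈ 288.1 striped bass per km²

N̂ = 2731·8015/974 − 1 = 21888965/974 − 1 ≈ 22472.3 → 22472
Density = N̂ / area = 22472 / 78 ≈ 288.10 → 288.1 per km²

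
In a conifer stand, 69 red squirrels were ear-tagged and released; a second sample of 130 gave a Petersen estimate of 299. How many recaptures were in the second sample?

From N = M·C/R: R = M·C / N = 69·130 / 299 = 8970 / 299 = 30.

R = 30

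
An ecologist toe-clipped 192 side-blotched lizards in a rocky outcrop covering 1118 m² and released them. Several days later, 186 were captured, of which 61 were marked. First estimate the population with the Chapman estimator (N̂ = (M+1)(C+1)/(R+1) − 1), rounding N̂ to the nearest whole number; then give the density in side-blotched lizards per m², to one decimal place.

density ≈ 0.5 side-blotched lizards per m²

N̂ = 193·187/62 − 1 = 36091/62 − 1 ≈ 581.1 → 581
Density = N̂ / area = 581 / 1118 ≈ 0.52 → 0.5 per m²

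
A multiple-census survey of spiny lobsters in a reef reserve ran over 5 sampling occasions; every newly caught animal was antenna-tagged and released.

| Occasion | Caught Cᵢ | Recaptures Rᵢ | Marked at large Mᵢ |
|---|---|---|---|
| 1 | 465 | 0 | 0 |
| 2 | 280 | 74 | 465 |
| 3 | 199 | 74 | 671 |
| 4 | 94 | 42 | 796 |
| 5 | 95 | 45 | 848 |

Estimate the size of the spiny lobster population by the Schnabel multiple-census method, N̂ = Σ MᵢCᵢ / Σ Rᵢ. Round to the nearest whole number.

N ≈ 1783

Σ MᵢCᵢ = 0·465 + 465·280 + 671·199 + 796·94 + 848·95 = 0 + 130200 + 133529 + 74824 + 80560 = 419113
Σ Rᵢ = 0 + 74 + 74 + 42 + 45 = 235
N̂ = 419113 / 235 ≈ 1783.46 → 1783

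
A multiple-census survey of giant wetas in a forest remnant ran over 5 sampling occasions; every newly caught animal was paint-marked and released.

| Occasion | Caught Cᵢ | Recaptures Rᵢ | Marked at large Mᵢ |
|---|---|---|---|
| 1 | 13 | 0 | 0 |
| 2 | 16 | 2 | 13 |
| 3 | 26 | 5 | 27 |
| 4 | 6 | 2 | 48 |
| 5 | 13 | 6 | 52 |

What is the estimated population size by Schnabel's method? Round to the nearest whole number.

Σ MᵢCᵢ = 0·13 + 13·16 + 27·26 + 48·6 + 52·13 = 0 + 208 + 702 + 288 + 676 = 1874
Σ Rᵢ = 0 + 2 + 5 + 2 + 6 = 15
N̂ = 1874 / 15 ≈ 124.9 → 125

N ≈ 125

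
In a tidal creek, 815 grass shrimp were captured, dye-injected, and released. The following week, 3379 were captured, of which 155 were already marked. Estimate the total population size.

If marked individuals mix randomly, R/C ≈ M/N, giving N ≈ M·C/R.
N = (815 × 3379) / 155 = 2753885 / 155 = 17767

N = 17,767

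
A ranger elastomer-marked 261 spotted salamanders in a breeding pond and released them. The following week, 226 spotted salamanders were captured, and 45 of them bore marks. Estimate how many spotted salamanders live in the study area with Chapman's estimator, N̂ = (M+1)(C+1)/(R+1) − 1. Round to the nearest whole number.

N ≈ 1292

N̂ = (261+1)(226+1)/(45+1) − 1 = 262·227/46 − 1
= 59474/46 − 1 ≈ 1292.9 − 1 ≈ 1291.9 → 1292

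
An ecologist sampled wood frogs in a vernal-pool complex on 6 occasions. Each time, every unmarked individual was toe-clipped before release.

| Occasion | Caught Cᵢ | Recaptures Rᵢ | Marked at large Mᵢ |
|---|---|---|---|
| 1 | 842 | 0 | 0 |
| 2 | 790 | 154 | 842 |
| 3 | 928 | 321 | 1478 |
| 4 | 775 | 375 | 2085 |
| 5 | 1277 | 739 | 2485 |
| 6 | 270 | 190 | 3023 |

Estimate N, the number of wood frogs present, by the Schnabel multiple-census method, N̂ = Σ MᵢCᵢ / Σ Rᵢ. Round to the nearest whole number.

N ≈ 4296

Σ MᵢCᵢ = 0·842 + 842·790 + 1478·928 + 2085·775 + 2485·1277 + 3023·270 = 0 + 665180 + 1371584 + 1615875 + 3173345 + 816210 = 7642194
Σ Rᵢ = 0 + 154 + 321 + 375 + 739 + 190 = 1779
N̂ = 7642194 / 1779 ≈ 4295.8 → 4296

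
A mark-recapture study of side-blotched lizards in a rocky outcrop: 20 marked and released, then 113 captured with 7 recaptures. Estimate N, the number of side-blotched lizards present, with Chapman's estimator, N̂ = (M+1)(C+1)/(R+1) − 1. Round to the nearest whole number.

N ≈ 298

N̂ = (20+1)(113+1)/(7+1) − 1 = 21·114/8 − 1
= 2394/8 − 1 ≈ 299.2 − 1 ≈ 298.2 → 298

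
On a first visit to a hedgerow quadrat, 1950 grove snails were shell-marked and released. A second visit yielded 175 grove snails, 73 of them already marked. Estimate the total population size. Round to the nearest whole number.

N ≈ 4675

N = (1950 × 175) / 73 = 341250 / 73 ≈ 4674.7 → 4675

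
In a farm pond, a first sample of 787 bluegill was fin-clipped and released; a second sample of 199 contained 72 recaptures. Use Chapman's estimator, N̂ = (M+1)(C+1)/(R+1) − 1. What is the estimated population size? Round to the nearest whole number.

N ≈ 2158

N̂ = (787+1)(199+1)/(72+1) − 1 = 788·200/73 − 1
= 157600/73 − 1 ≈ 2158.9 − 1 ≈ 2157.9 → 2158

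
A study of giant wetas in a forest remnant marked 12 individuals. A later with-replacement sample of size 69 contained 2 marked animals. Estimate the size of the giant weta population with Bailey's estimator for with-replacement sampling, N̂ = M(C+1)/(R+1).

N = 280

N̂ = 12·(69+1)/(2+1) = 12·70/3 = 840/3 = 280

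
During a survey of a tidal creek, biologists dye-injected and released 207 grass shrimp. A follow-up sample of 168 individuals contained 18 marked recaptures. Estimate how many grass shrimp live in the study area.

N = 1932

N = (207 × 168) / 18 = 34776 / 18 = 1932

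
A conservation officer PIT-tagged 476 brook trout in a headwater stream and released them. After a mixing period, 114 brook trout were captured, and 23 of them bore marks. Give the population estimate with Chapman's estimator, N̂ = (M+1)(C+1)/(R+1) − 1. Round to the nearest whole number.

N̂ = (476+1)(114+1)/(23+1) − 1 = 477·115/24 − 1
= 54855/24 − 1 ≈ 2285.6 − 1 ≈ 2284.6 → 2285

N ≈ 2285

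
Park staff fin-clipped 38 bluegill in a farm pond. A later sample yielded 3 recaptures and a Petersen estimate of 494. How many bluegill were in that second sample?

From N = M·C/R: C = N·R / M = 494·3 / 38 = 1482 / 38 = 39.

C = 39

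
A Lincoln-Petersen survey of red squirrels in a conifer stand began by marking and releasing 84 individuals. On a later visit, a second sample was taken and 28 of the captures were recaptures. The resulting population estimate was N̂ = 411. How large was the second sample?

C = 137

From N = M·C/R: C = N·R / M = 411·28 / 84 = 11508 / 84 = 137.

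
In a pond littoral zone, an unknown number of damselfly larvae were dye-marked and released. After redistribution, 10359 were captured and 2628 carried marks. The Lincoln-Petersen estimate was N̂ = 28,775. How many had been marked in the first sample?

M = 7300

From N = M·C/R: M = N·R / C = 28775·2628 / 10359 = 75620700 / 10359 = 7300.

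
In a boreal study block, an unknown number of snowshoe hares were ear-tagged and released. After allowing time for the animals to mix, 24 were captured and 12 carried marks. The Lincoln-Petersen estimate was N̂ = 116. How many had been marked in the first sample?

From N = M·C/R: M = N·R / C = 116·12 / 24 = 1392 / 24 = 58.

M = 58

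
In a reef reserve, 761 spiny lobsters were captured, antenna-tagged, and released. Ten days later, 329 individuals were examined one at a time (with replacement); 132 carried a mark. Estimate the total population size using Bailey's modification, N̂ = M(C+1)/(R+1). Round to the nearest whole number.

N̂ = 761·(329+1)/(132+1) = 761·330/133 = 251130/133 ≈ 1888.2 → 1888

N ≈ 1888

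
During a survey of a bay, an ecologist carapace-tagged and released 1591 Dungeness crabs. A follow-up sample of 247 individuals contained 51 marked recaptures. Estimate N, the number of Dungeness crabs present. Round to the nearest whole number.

N = (1591 × 247) / 51 = 392977 / 51 ≈ 7705.4 → 7705

N ≈ 7705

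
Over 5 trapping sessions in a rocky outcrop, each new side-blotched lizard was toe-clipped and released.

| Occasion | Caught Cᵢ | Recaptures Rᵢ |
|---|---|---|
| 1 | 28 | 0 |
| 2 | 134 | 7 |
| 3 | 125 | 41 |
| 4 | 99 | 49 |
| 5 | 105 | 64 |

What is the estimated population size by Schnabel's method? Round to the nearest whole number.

N ≈ 479

Marked at large before each occasion: Mᵢ = Σⱼ<ᵢ (Cⱼ − Rⱼ) → M1=0, M2=28, M3=155, M4=239, M5=289
Σ MᵢCᵢ = 0·28 + 28·134 + 155·125 + 239·99 + 289·105 = 0 + 3752 + 19375 + 23661 + 30345 = 77133
Σ Rᵢ = 0 + 7 + 41 + 49 + 64 = 161
N̂ = 77133 / 161 ≈ 479.1 → 479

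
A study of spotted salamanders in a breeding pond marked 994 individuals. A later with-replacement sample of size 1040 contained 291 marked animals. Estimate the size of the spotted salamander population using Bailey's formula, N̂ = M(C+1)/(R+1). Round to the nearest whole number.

N̂ = 994·(1040+1)/(291+1) = 994·1041/292 = 1034754/292 ≈ 3543.7 → 3544

N ≈ 3544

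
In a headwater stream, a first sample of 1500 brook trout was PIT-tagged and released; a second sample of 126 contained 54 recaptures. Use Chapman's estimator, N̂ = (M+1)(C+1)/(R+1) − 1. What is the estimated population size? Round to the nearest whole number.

N ≈ 3465

N̂ = (1500+1)(126+1)/(54+1) − 1 = 1501·127/55 − 1
= 190627/55 − 1 ≈ 3465.9 − 1 ≈ 3464.9 → 3465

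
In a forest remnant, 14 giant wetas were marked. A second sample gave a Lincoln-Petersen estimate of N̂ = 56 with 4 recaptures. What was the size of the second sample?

C = 16

From N = M·C/R: C = N·R / M = 56·4 / 14 = 224 / 14 = 16.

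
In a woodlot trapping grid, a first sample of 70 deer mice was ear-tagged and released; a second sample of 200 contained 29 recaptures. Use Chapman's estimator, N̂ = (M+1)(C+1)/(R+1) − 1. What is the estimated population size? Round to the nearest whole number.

N ≈ 475

N̂ = (70+1)(200+1)/(29+1) − 1 = 71·201/30 − 1
= 14271/30 − 1 ≈ 475.7 − 1 ≈ 474.7 → 475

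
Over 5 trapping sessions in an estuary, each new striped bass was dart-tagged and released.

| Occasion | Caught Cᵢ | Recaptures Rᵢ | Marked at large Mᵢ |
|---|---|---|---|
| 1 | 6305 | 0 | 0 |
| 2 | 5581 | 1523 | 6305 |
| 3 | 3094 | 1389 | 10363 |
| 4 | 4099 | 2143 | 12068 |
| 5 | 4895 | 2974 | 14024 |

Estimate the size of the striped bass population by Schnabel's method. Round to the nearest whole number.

Σ MᵢCᵢ = 0·6305 + 6305·5581 + 10363·3094 + 12068·4099 + 14024·4895 = 0 + 35188205 + 32063122 + 49466732 + 68647480 = 185365539
Σ Rᵢ = 0 + 1523 + 1389 + 2143 + 2974 = 8029
N̂ = 185365539 / 8029 ≈ 23087.0 → 23087

N ≈ 23,087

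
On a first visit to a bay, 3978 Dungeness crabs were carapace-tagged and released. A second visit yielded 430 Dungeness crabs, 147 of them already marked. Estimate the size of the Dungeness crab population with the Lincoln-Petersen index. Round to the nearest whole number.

N ≈ 11,636

The marked fraction in the recapture sample should equal the marked fraction in the population: 147/430 = 3978/N.
N = (3978 × 430) / 147 = 1710540 / 147 ≈ 11636.3 → 11636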